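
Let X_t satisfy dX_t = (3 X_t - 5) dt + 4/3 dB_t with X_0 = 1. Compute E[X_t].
E[X_t] = 5/3 - 2*exp(3*t)/3

Taking expectations and using E[dB_t] = 0, the mean m(t) = E[X_t] satisfies the ODE m'(t) = a m(t) + b with m(0) = x_0. With a = 3, b = -5, x_0 = 1, the solution is
  m(t) = x_0 * exp(a t) + (b/a) * (exp(a t) - 1)
       = 1 * exp(3 t) + ((-5)/3) * (exp(3 t) - 1)
       = 5/3 - 2*exp(3*t)/3.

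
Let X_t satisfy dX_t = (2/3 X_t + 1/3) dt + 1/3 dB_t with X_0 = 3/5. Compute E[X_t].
E[X_t] = 11*exp(2*t/3)/10 - 1/2

Taking expectations and using E[dB_t] = 0, the mean m(t) = E[X_t] satisfies the ODE m'(t) = a m(t) + b with m(0) = x_0. With a = 2/3, b = 1/3, x_0 = 3/5, the solution is
  m(t) = x_0 * exp(a t) + (b/a) * (exp(a t) - 1)
       = (3/5) * exp((2/3) t) + ((1/3)/(2/3)) * (exp((2/3) t) - 1)
       = 11*exp(2*t/3)/10 - 1/2.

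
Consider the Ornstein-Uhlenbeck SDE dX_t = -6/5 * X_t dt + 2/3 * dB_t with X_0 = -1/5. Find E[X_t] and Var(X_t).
E[X_t] = -exp(-6*t/5)/5; Var(X_t) = 5/27 - 5*exp(-12*t/5)/27

The OU SDE dX = -theta X dt + sigma dB admits the integrating factor exp(theta t): d(exp(theta t) X_t) = sigma exp(theta t) dB_t. Integrating from 0 to t:
  X_t = x_0 * exp(-theta t) + sigma * int_0^t exp(-theta (t-s)) dB_s.
The Itô integral has mean 0 and (by the Itô isometry) variance sigma^2 * int_0^t exp(-2 theta (t - s)) ds = sigma^2 * (1 - exp(-2 theta t)) / (2 theta).
With theta = 6/5, sigma = 2/3, x_0 = -1/5:
  E[X_t] = -1/5 * exp(-6/5 t) = -exp(-6*t/5)/5
  Var(X_t) = (2/3)^2 * (1 - exp(-2*6/5 t)) / (2 * 6/5) = 5/27 - 5*exp(-12*t/5)/27.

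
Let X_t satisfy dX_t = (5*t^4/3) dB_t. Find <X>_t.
<X>_t = 25*t^9/81

For an Itô process dX_t = a(t) dt + b(t) dB_t, the quadratic variation is <X>_t = int_0^t b(s)^2 ds (the drift term does not contribute). Here b(s) = 5*s^4/3, so
  b(s)^2 = 25*s^8/9.
Integrating from 0 to t:
  <X>_t = int_0^t (25*s^8/9) ds = 25*t^9/81.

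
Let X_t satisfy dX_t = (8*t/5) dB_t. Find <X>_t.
<X>_t = 64*t^3/75

For an Itô process dX_t = a(t) dt + b(t) dB_t, the quadratic variation is <X>_t = int_0^t b(s)^2 ds (the drift term does not contribute). Here b(s) = 8*s/5, so
  b(s)^2 = 64*s^2/25.
Integrating from 0 to t:
  <X>_t = int_0^t (64*s^2/25) ds = 64*t^3/75.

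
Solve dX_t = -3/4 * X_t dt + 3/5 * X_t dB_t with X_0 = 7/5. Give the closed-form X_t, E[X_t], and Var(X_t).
X_t = 7/5 * exp((-93/100) t + (3/5) B_t); E[X_t] = 7*exp(-3*t/4)/5; Var(X_t) = (49*exp(9*t/25) - 49)*exp(-3*t/2)/25

For GBM dX = mu X dt + sigma X dB with X_0 = x_0, apply Itô to Y = log X: dY = (mu - sigma^2/2) dt + sigma dB, so Y_t = log(x_0) + (mu - sigma^2/2) t + sigma B_t and hence X_t = x_0 * exp((mu - sigma^2/2) t + sigma B_t).
With mu = -3/4, sigma = 3/5, x_0 = 7/5, this gives:
  X_t = 7/5 * exp((-93/100) * t + (3/5) * B_t).
Since sigma*B_t ~ Normal(0, sigma^2 t), E[exp(sigma*B_t)] = exp(sigma^2 t / 2); so E[X_t] = x_0 * exp((mu - sigma^2/2) t) * exp(sigma^2 t / 2) = x_0 * exp(mu t) = 7*exp(-3*t/4)/5.
Var(X_t) = E[X_t^2] - (E[X_t])^2 = x_0^2 * exp(2 mu t) * (exp(sigma^2 t) - 1) = (49*exp(9*t/25) - 49)*exp(-3*t/2)/25.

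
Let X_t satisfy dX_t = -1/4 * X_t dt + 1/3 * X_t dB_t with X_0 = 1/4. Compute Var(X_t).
Var(X_t) = (exp(t/9) - 1)*exp(-t/2)/16

For GBM dX = mu X dt + sigma X dB with X_0 = x_0, apply Itô to Y = log X: dY = (mu - sigma^2/2) dt + sigma dB, so Y_t = log(x_0) + (mu - sigma^2/2) t + sigma B_t and hence X_t = x_0 * exp((mu - sigma^2/2) t + sigma B_t).
With mu = -1/4, sigma = 1/3, x_0 = 1/4, this gives:
  X_t = 1/4 * exp((-11/36) * t + (1/3) * B_t).
Since sigma*B_t ~ Normal(0, sigma^2 t), E[exp(sigma*B_t)] = exp(sigma^2 t / 2); so E[X_t] = x_0 * exp((mu - sigma^2/2) t) * exp(sigma^2 t / 2) = x_0 * exp(mu t) = exp(-t/4)/4.
Var(X_t) = E[X_t^2] - (E[X_t])^2 = x_0^2 * exp(2 mu t) * (exp(sigma^2 t) - 1) = (exp(t/9) - 1)*exp(-t/2)/16.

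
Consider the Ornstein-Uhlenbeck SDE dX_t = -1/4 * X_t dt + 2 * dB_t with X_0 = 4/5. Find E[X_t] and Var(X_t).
E[X_t] = 4*exp(-t/4)/5; Var(X_t) = 8 - 8*exp(-t/2)

The OU SDE dX = -theta X dt + sigma dB admits the integrating factor exp(theta t): d(exp(theta t) X_t) = sigma exp(theta t) dB_t. Integrating from 0 to t:
  X_t = x_0 * exp(-theta t) + sigma * int_0^t exp(-theta (t-s)) dB_s.
The Itô integral has mean 0 and (by the Itô isometry) variance sigma^2 * int_0^t exp(-2 theta (t - s)) ds = sigma^2 * (1 - exp(-2 theta t)) / (2 theta).
With theta = 1/4, sigma = 2, x_0 = 4/5:
  E[X_t] = 4/5 * exp(-1/4 t) = 4*exp(-t/4)/5
  Var(X_t) = (2)^2 * (1 - exp(-2*1/4 t)) / (2 * 1/4) = 8 - 8*exp(-t/2).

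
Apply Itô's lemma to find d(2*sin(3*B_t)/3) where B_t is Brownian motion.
d(2*sin(3*B_t)/3) = (-3*sin(3*B_t)) dt + (2*cos(3*B_t)) dB_t

Itô's formula for f(B_t) gives d f(B_t) = f'(B_t) dB_t + (1/2) f''(B_t) dt. Compute derivatives of f(x) = 2*sin(3*x)/3:
  f'(x)  = 2*cos(3*x)
  f''(x) = -6*sin(3*x)
Substitute x = B_t and multiply the f'' term by 1/2:
  drift     = (1/2) * (-6*sin(3*x)) evaluated at B_t = -3*sin(3*B_t)
  diffusion = (2*cos(3*x)) evaluated at B_t = 2*cos(3*B_t)
Therefore d(2*sin(3*B_t)/3) = (-3*sin(3*B_t)) dt + (2*cos(3*B_t)) dB_t.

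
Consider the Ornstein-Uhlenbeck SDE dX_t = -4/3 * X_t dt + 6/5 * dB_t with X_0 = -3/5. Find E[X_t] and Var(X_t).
E[X_t] = -3*exp(-4*t/3)/5; Var(X_t) = 27/50 - 27*exp(-8*t/3)/50

The OU SDE dX = -theta X dt + sigma dB admits the integrating factor exp(theta t): d(exp(theta t) X_t) = sigma exp(theta t) dB_t. Integrating from 0 to t:
  X_t = x_0 * exp(-theta t) + sigma * int_0^t exp(-theta (t-s)) dB_s.
The Itô integral has mean 0 and (by the Itô isometry) variance sigma^2 * int_0^t exp(-2 theta (t - s)) ds = sigma^2 * (1 - exp(-2 theta t)) / (2 theta).
With theta = 4/3, sigma = 6/5, x_0 = -3/5:
  E[X_t] = -3/5 * exp(-4/3 t) = -3*exp(-4*t/3)/5
  Var(X_t) = (6/5)^2 * (1 - exp(-2*4/3 t)) / (2 * 4/3) = 27/50 - 27*exp(-8*t/3)/50.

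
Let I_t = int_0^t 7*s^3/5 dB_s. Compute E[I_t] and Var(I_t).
E[I_t] = 0; Var(I_t) = 7*t^7/25

The Itô integral of a deterministic integrand f(s) has mean 0 because each increment f(s) * (B_{s+ds} - B_s) has mean 0. By the Itô isometry:
  Var( int_0^t f(s) dB_s ) = E[ (int_0^t f(s) dB_s)^2 ] = int_0^t f(s)^2 ds.
Here f(s) = 7*s^3/5, so f(s)^2 = 49*s^6/25. Integrate:
  int_0^t (49*s^6/25) ds = 7*t^7/25.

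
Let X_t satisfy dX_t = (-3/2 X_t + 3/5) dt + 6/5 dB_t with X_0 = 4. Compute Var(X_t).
Var(X_t) = 12/25 - 12*exp(-3*t)/25

The variance V(t) = Var(X_t) satisfies V'(t) = 2 a V(t) + c^2 with V(0) = 0 (drift coefficient is linear in X, diffusion is constant). With a = -3/2, c = 6/5, the solution is
  V(t) = (c^2 / (2 a)) * (exp(2 a t) - 1)
       = ((6/5)^2 / (2*(-3/2))) * (exp((-3) t) - 1)
       = 12/25 - 12*exp(-3*t)/25.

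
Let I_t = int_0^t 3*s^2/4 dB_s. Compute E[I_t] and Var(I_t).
E[I_t] = 0; Var(I_t) = 9*t^5/80

The Itô integral of a deterministic integrand f(s) has mean 0 because each increment f(s) * (B_{s+ds} - B_s) has mean 0. By the Itô isometry:
  Var( int_0^t f(s) dB_s ) = E[ (int_0^t f(s) dB_s)^2 ] = int_0^t f(s)^2 ds.
Here f(s) = 3*s^2/4, so f(s)^2 = 9*s^4/16. Integrate:
  int_0^t (9*s^4/16) ds = 9*t^5/80.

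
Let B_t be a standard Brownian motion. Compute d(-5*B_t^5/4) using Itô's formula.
d(-5*B_t^5/4) = (-25*B_t^3/2) dt + (-25*B_t^4/4) dB_t

Itô's formula for f(B_t) gives d f(B_t) = f'(B_t) dB_t + (1/2) f''(B_t) dt. Compute derivatives of f(x) = -5*x^5/4:
  f'(x)  = -25*x^4/4
  f''(x) = -25*x^3
Substitute x = B_t and multiply the f'' term by 1/2:
  drift     = (1/2) * (-25*x^3) evaluated at B_t = -25*B_t^3/2
  diffusion = (-25*x^4/4) evaluated at B_t = -25*B_t^4/4
Therefore d(-5*B_t^5/4) = (-25*B_t^3/2) dt + (-25*B_t^4/4) dB_t.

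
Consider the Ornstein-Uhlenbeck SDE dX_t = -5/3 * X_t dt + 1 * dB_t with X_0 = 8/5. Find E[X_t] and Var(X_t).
E[X_t] = 8*exp(-5*t/3)/5; Var(X_t) = 3/10 - 3*exp(-10*t/3)/10

The OU SDE dX = -theta X dt + sigma dB admits the integrating factor exp(theta t): d(exp(theta t) X_t) = sigma exp(theta t) dB_t. Integrating from 0 to t:
  X_t = x_0 * exp(-theta t) + sigma * int_0^t exp(-theta (t-s)) dB_s.
The Itô integral has mean 0 and (by the Itô isometry) variance sigma^2 * int_0^t exp(-2 theta (t - s)) ds = sigma^2 * (1 - exp(-2 theta t)) / (2 theta).
With theta = 5/3, sigma = 1, x_0 = 8/5:
  E[X_t] = 8/5 * exp(-5/3 t) = 8*exp(-5*t/3)/5
  Var(X_t) = (1)^2 * (1 - exp(-2*5/3 t)) / (2 * 5/3) = 3/10 - 3*exp(-10*t/3)/10.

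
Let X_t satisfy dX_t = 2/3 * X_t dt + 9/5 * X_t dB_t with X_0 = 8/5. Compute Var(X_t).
Var(X_t) = 64*(exp(81*t/25) - 1)*exp(4*t/3)/25

For GBM dX = mu X dt + sigma X dB with X_0 = x_0, apply Itô to Y = log X: dY = (mu - sigma^2/2) dt + sigma dB, so Y_t = log(x_0) + (mu - sigma^2/2) t + sigma B_t and hence X_t = x_0 * exp((mu - sigma^2/2) t + sigma B_t).
With mu = 2/3, sigma = 9/5, x_0 = 8/5, this gives:
  X_t = 8/5 * exp((-143/150) * t + (9/5) * B_t).
Since sigma*B_t ~ Normal(0, sigma^2 t), E[exp(sigma*B_t)] = exp(sigma^2 t / 2); so E[X_t] = x_0 * exp((mu - sigma^2/2) t) * exp(sigma^2 t / 2) = x_0 * exp(mu t) = 8*exp(2*t/3)/5.
Var(X_t) = E[X_t^2] - (E[X_t])^2 = x_0^2 * exp(2 mu t) * (exp(sigma^2 t) - 1) = 64*(exp(81*t/25) - 1)*exp(4*t/3)/25.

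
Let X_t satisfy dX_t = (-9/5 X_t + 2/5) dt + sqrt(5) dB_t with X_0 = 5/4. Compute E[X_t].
E[X_t] = 2/9 + 37*exp(-9*t/5)/36

Taking expectations and using E[dB_t] = 0, the mean m(t) = E[X_t] satisfies the ODE m'(t) = a m(t) + b with m(0) = x_0. With a = -9/5, b = 2/5, x_0 = 5/4, the solution is
  m(t) = x_0 * exp(a t) + (b/a) * (exp(a t) - 1)
       = (5/4) * exp((-9/5) t) + ((2/5)/(-9/5)) * (exp((-9/5) t) - 1)
       = 2/9 + 37*exp(-9*t/5)/36.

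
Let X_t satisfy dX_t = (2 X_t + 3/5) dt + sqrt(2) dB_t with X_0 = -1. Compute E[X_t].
E[X_t] = -7*exp(2*t)/10 - 3/10

Taking expectations and using E[dB_t] = 0, the mean m(t) = E[X_t] satisfies the ODE m'(t) = a m(t) + b with m(0) = x_0. With a = 2, b = 3/5, x_0 = -1, the solution is
  m(t) = x_0 * exp(a t) + (b/a) * (exp(a t) - 1)
       = (-1) * exp(2 t) + ((3/5)/2) * (exp(2 t) - 1)
       = -7*exp(2*t)/10 - 3/10.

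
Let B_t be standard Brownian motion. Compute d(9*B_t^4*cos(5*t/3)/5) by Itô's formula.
d(9*B_t^4*cos(5*t/3)/5) = (3*B_t^2*(-B_t^2*sin(5*t/3) + 18*cos(5*t/3)/5)) dt + (36*B_t^3*cos(5*t/3)/5) dB_t

Itô's formula for f(t, x): d f(t, B_t) = (f_t + (1/2) f_xx) dt + f_x dB_t. Compute partials of f(t, x) = 9*x^4*cos(5*t/3)/5:
  f_t(t,x)  = -3*x^4*sin(5*t/3)
  f_x(t,x)  = 36*x^3*cos(5*t/3)/5
  f_xx(t,x) = 108*x^2*cos(5*t/3)/5
Assemble drift = f_t + (1/2) f_xx = 3*x^2*(-x^2*sin(5*t/3) + 18*cos(5*t/3)/5) and diffusion = f_x = 36*x^3*cos(5*t/3)/5. Substituting x = B_t:
  d(9*B_t^4*cos(5*t/3)/5) = (3*B_t^2*(-B_t^2*sin(5*t/3) + 18*cos(5*t/3)/5)) dt + (36*B_t^3*cos(5*t/3)/5) dB_t.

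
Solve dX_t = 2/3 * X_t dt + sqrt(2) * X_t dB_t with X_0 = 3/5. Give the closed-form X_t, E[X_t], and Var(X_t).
X_t = 3/5 * exp((-1/3) t + (sqrt(2)) B_t); E[X_t] = 3*exp(2*t/3)/5; Var(X_t) = 9*(exp(2*t) - 1)*exp(4*t/3)/25

For GBM dX = mu X dt + sigma X dB with X_0 = x_0, apply Itô to Y = log X: dY = (mu - sigma^2/2) dt + sigma dB, so Y_t = log(x_0) + (mu - sigma^2/2) t + sigma B_t and hence X_t = x_0 * exp((mu - sigma^2/2) t + sigma B_t).
With mu = 2/3, sigma = sqrt(2), x_0 = 3/5, this gives:
  X_t = 3/5 * exp((-1/3) * t + (sqrt(2)) * B_t).
Since sigma*B_t ~ Normal(0, sigma^2 t), E[exp(sigma*B_t)] = exp(sigma^2 t / 2); so E[X_t] = x_0 * exp((mu - sigma^2/2) t) * exp(sigma^2 t / 2) = x_0 * exp(mu t) = 3*exp(2*t/3)/5.
Var(X_t) = E[X_t^2] - (E[X_t])^2 = x_0^2 * exp(2 mu t) * (exp(sigma^2 t) - 1) = 9*(exp(2*t) - 1)*exp(4*t/3)/25.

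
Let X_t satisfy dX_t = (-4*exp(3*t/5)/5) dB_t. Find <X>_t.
<X>_t = 8*exp(6*t/5)/15 - 8/15

For an Itô process dX_t = a(t) dt + b(t) dB_t, the quadratic variation is <X>_t = int_0^t b(s)^2 ds (the drift term does not contribute). Here b(s) = -4*exp(3*s/5)/5, so
  b(s)^2 = 16*exp(6*s/5)/25.
Integrating from 0 to t:
  <X>_t = int_0^t (16*exp(6*s/5)/25) ds = 8*exp(6*t/5)/15 - 8/15.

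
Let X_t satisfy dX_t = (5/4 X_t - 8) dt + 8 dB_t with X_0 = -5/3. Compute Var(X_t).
Var(X_t) = 128*exp(5*t/2)/5 - 128/5

The variance V(t) = Var(X_t) satisfies V'(t) = 2 a V(t) + c^2 with V(0) = 0 (drift coefficient is linear in X, diffusion is constant). With a = 5/4, c = 8, the solution is
  V(t) = (c^2 / (2 a)) * (exp(2 a t) - 1)
       = (8^2 / (2*(5/4))) * (exp((5/2) t) - 1)
       = 128*exp(5*t/2)/5 - 128/5.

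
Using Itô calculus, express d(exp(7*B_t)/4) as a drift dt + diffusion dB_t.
d(exp(7*B_t)/4) = (49*exp(7*B_t)/8) dt + (7*exp(7*B_t)/4) dB_t

Itô's formula for f(B_t) gives d f(B_t) = f'(B_t) dB_t + (1/2) f''(B_t) dt. Compute derivatives of f(x) = exp(7*x)/4:
  f'(x)  = 7*exp(7*x)/4
  f''(x) = 49*exp(7*x)/4
Substitute x = B_t and multiply the f'' term by 1/2:
  drift     = (1/2) * (49*exp(7*x)/4) evaluated at B_t = 49*exp(7*B_t)/8
  diffusion = (7*exp(7*x)/4) evaluated at B_t = 7*exp(7*B_t)/4
Therefore d(exp(7*B_t)/4) = (49*exp(7*B_t)/8) dt + (7*exp(7*B_t)/4) dB_t.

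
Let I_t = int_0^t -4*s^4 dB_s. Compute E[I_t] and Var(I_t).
E[I_t] = 0; Var(I_t) = 16*t^9/9

The Itô integral of a deterministic integrand f(s) has mean 0 because each increment f(s) * (B_{s+ds} - B_s) has mean 0. By the Itô isometry:
  Var( int_0^t f(s) dB_s ) = E[ (int_0^t f(s) dB_s)^2 ] = int_0^t f(s)^2 ds.
Here f(s) = -4*s^4, so f(s)^2 = 16*s^8. Integrate:
  int_0^t (16*s^8) ds = 16*t^9/9.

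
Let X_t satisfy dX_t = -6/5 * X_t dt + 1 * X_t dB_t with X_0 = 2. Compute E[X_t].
E[X_t] = 2*exp(-6*t/5)

For GBM dX = mu X dt + sigma X dB with X_0 = x_0, apply Itô to Y = log X: dY = (mu - sigma^2/2) dt + sigma dB, so Y_t = log(x_0) + (mu - sigma^2/2) t + sigma B_t and hence X_t = x_0 * exp((mu - sigma^2/2) t + sigma B_t).
With mu = -6/5, sigma = 1, x_0 = 2, this gives:
  X_t = 2 * exp((-17/10) * t + (1) * B_t).
Since sigma*B_t ~ Normal(0, sigma^2 t), E[exp(sigma*B_t)] = exp(sigma^2 t / 2); so E[X_t] = x_0 * exp((mu - sigma^2/2) t) * exp(sigma^2 t / 2) = x_0 * exp(mu t) = 2*exp(-6*t/5).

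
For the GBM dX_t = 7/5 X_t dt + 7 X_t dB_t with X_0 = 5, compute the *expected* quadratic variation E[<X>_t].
E[<X>_t] = 875*exp(259*t/5)/37 - 875/37

<X>_t = int_0^t (7 * X_s)^2 ds. Taking expectation inside the integral: E[<X>_t] = 7^2 * int_0^t E[X_s^2] ds. For GBM, E[X_s^2] = x_0^2 * exp((2 mu + sigma^2) s). Integrating:
  E[<X>_t] = 7^2 * 5^2 * (exp((2*(7/5) + 7^2) t) - 1) / (2*(7/5) + 7^2)
           = 7^2 * 5^2 * (exp((259/5) t) - 1) / (259/5) = 875*exp(259*t/5)/37 - 875/37.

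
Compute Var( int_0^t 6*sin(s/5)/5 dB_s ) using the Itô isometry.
Var = 18*t/25 - 9*sin(2*t/5)/5

The Itô integral of a deterministic integrand f(s) has mean 0 because each increment f(s) * (B_{s+ds} - B_s) has mean 0. By the Itô isometry:
  Var( int_0^t f(s) dB_s ) = E[ (int_0^t f(s) dB_s)^2 ] = int_0^t f(s)^2 ds.
Here f(s) = 6*sin(s/5)/5, so f(s)^2 = 36*sin(s/5)^2/25. Integrate:
  int_0^t (36*sin(s/5)^2/25) ds = 18*t/25 - 9*sin(2*t/5)/5.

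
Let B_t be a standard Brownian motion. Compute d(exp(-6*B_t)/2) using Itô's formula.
d(exp(-6*B_t)/2) = (9*exp(-6*B_t)) dt + (-3*exp(-6*B_t)) dB_t

Itô's formula for f(B_t) gives d f(B_t) = f'(B_t) dB_t + (1/2) f''(B_t) dt. Compute derivatives of f(x) = exp(-6*x)/2:
  f'(x)  = -3*exp(-6*x)
  f''(x) = 18*exp(-6*x)
Substitute x = B_t and multiply the f'' term by 1/2:
  drift     = (1/2) * (18*exp(-6*x)) evaluated at B_t = 9*exp(-6*B_t)
  diffusion = (-3*exp(-6*x)) evaluated at B_t = -3*exp(-6*B_t)
Therefore d(exp(-6*B_t)/2) = (9*exp(-6*B_t)) dt + (-3*exp(-6*B_t)) dB_t.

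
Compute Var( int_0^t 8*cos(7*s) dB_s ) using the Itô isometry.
Var = 32*t + 16*sin(14*t)/7

The Itô integral of a deterministic integrand f(s) has mean 0 because each increment f(s) * (B_{s+ds} - B_s) has mean 0. By the Itô isometry:
  Var( int_0^t f(s) dB_s ) = E[ (int_0^t f(s) dB_s)^2 ] = int_0^t f(s)^2 ds.
Here f(s) = 8*cos(7*s), so f(s)^2 = 64*cos(7*s)^2. Integrate:
  int_0^t (64*cos(7*s)^2) ds = 32*t + 16*sin(14*t)/7.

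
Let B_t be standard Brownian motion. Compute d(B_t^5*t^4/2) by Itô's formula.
d(B_t^5*t^4/2) = (B_t^3*t^3*(2*B_t^2 + 5*t)) dt + (5*B_t^4*t^4/2) dB_t

Itô's formula for f(t, x): d f(t, B_t) = (f_t + (1/2) f_xx) dt + f_x dB_t. Compute partials of f(t, x) = t^4*x^5/2:
  f_t(t,x)  = 2*t^3*x^5
  f_x(t,x)  = 5*t^4*x^4/2
  f_xx(t,x) = 10*t^4*x^3
Assemble drift = f_t + (1/2) f_xx = t^3*x^3*(5*t + 2*x^2) and diffusion = f_x = 5*t^4*x^4/2. Substituting x = B_t:
  d(B_t^5*t^4/2) = (B_t^3*t^3*(2*B_t^2 + 5*t)) dt + (5*B_t^4*t^4/2) dB_t.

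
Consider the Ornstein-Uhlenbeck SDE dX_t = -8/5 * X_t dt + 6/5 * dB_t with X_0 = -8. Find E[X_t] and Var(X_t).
E[X_t] = -8*exp(-8*t/5); Var(X_t) = 9/20 - 9*exp(-16*t/5)/20

The OU SDE dX = -theta X dt + sigma dB admits the integrating factor exp(theta t): d(exp(theta t) X_t) = sigma exp(theta t) dB_t. Integrating from 0 to t:
  X_t = x_0 * exp(-theta t) + sigma * int_0^t exp(-theta (t-s)) dB_s.
The Itô integral has mean 0 and (by the Itô isometry) variance sigma^2 * int_0^t exp(-2 theta (t - s)) ds = sigma^2 * (1 - exp(-2 theta t)) / (2 theta).
With theta = 8/5, sigma = 6/5, x_0 = -8:
  E[X_t] = -8 * exp(-8/5 t) = -8*exp(-8*t/5)
  Var(X_t) = (6/5)^2 * (1 - exp(-2*8/5 t)) / (2 * 8/5) = 9/20 - 9*exp(-16*t/5)/20.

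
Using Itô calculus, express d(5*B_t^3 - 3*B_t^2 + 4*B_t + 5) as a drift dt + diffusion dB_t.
d(5*B_t^3 - 3*B_t^2 + 4*B_t + 5) = (15*B_t - 3) dt + (15*B_t^2 - 6*B_t + 4) dB_t

Itô's formula for f(B_t) gives d f(B_t) = f'(B_t) dB_t + (1/2) f''(B_t) dt. Compute derivatives of f(x) = 5*x^3 - 3*x^2 + 4*x + 5:
  f'(x)  = 15*x^2 - 6*x + 4
  f''(x) = 30*x - 6
Substitute x = B_t and multiply the f'' term by 1/2:
  drift     = (1/2) * (30*x - 6) evaluated at B_t = 15*B_t - 3
  diffusion = (15*x^2 - 6*x + 4) evaluated at B_t = 15*B_t^2 - 6*B_t + 4
Therefore d(5*B_t^3 - 3*B_t^2 + 4*B_t + 5) = (15*B_t - 3) dt + (15*B_t^2 - 6*B_t + 4) dB_t.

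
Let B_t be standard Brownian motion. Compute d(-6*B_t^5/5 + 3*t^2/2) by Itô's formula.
d(-6*B_t^5/5 + 3*t^2/2) = (-12*B_t^3 + 3*t) dt + (-6*B_t^4) dB_t

Itô's formula for f(t, x): d f(t, B_t) = (f_t + (1/2) f_xx) dt + f_x dB_t. Compute partials of f(t, x) = 3*t^2/2 - 6*x^5/5:
  f_t(t,x)  = 3*t
  f_x(t,x)  = -6*x^4
  f_xx(t,x) = -24*x^3
Assemble drift = f_t + (1/2) f_xx = 3*t - 12*x^3 and diffusion = f_x = -6*x^4. Substituting x = B_t:
  d(-6*B_t^5/5 + 3*t^2/2) = (-12*B_t^3 + 3*t) dt + (-6*B_t^4) dB_t.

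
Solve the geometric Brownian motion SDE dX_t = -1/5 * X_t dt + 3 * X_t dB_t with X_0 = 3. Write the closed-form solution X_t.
X_t = 3 * exp((-47/10) * t + (3) * B_t)

For GBM dX = mu X dt + sigma X dB with X_0 = x_0, apply Itô to Y = log X: dY = (mu - sigma^2/2) dt + sigma dB, so Y_t = log(x_0) + (mu - sigma^2/2) t + sigma B_t and hence X_t = x_0 * exp((mu - sigma^2/2) t + sigma B_t).
With mu = -1/5, sigma = 3, x_0 = 3, this gives:
  X_t = 3 * exp((-47/10) * t + (3) * B_t).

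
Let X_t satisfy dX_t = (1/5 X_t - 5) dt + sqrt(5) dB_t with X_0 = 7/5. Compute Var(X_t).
Var(X_t) = 25*exp(2*t/5)/2 - 25/2

The variance V(t) = Var(X_t) satisfies V'(t) = 2 a V(t) + c^2 with V(0) = 0 (drift coefficient is linear in X, diffusion is constant). With a = 1/5, c = sqrt(5), the solution is
  V(t) = (c^2 / (2 a)) * (exp(2 a t) - 1)
       = (sqrt(5)^2 / (2*(1/5))) * (exp((2/5) t) - 1)
       = 25*exp(2*t/5)/2 - 25/2.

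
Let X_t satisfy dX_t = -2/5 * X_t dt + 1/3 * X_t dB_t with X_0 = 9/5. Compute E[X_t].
E[X_t] = 9*exp(-2*t/5)/5

For GBM dX = mu X dt + sigma X dB with X_0 = x_0, apply Itô to Y = log X: dY = (mu - sigma^2/2) dt + sigma dB, so Y_t = log(x_0) + (mu - sigma^2/2) t + sigma B_t and hence X_t = x_0 * exp((mu - sigma^2/2) t + sigma B_t).
With mu = -2/5, sigma = 1/3, x_0 = 9/5, this gives:
  X_t = 9/5 * exp((-41/90) * t + (1/3) * B_t).
Since sigma*B_t ~ Normal(0, sigma^2 t), E[exp(sigma*B_t)] = exp(sigma^2 t / 2); so E[X_t] = x_0 * exp((mu - sigma^2/2) t) * exp(sigma^2 t / 2) = x_0 * exp(mu t) = 9*exp(-2*t/5)/5.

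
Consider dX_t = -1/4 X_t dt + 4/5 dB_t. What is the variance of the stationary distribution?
lim Var(X_t) = 32/25

The OU SDE dX = -theta X dt + sigma dB admits the integrating factor exp(theta t): d(exp(theta t) X_t) = sigma exp(theta t) dB_t. Integrating from 0 to t gives X_t = x_0 * exp(-theta t) + sigma * int_0^t exp(-theta (t-s)) dB_s for any initial x_0. The Itô integral has variance (by the Itô isometry) sigma^2 * int_0^t exp(-2 theta (t - s)) ds = sigma^2 * (1 - exp(-2 theta t)) / (2 theta), independent of x_0.
With theta = 1/4, sigma = 4/5:
  Var(X_t) = (4/5)^2 * (1 - exp(-2*1/4 t)) / (2 * 1/4) = 32/25 - 32*exp(-t/2)/25.
As t -> infinity, exp(-2*1/4 t) -> 0, so the stationary variance is sigma^2 / (2 theta) = 32/25.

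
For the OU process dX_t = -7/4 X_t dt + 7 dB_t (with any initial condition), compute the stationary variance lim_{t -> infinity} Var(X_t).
lim Var(X_t) = 14

The OU SDE dX = -theta X dt + sigma dB admits the integrating factor exp(theta t): d(exp(theta t) X_t) = sigma exp(theta t) dB_t. Integrating from 0 to t gives X_t = x_0 * exp(-theta t) + sigma * int_0^t exp(-theta (t-s)) dB_s for any initial x_0. The Itô integral has variance (by the Itô isometry) sigma^2 * int_0^t exp(-2 theta (t - s)) ds = sigma^2 * (1 - exp(-2 theta t)) / (2 theta), independent of x_0.
With theta = 7/4, sigma = 7:
  Var(X_t) = (7)^2 * (1 - exp(-2*7/4 t)) / (2 * 7/4) = 14 - 14*exp(-7*t/2).
As t -> infinity, exp(-2*7/4 t) -> 0, so the stationary variance is sigma^2 / (2 theta) = 14.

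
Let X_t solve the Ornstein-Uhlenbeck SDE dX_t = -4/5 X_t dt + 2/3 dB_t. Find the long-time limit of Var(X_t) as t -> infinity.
lim Var(X_t) = 5/18

The OU SDE dX = -theta X dt + sigma dB admits the integrating factor exp(theta t): d(exp(theta t) X_t) = sigma exp(theta t) dB_t. Integrating from 0 to t gives X_t = x_0 * exp(-theta t) + sigma * int_0^t exp(-theta (t-s)) dB_s for any initial x_0. The Itô integral has variance (by the Itô isometry) sigma^2 * int_0^t exp(-2 theta (t - s)) ds = sigma^2 * (1 - exp(-2 theta t)) / (2 theta), independent of x_0.
With theta = 4/5, sigma = 2/3:
  Var(X_t) = (2/3)^2 * (1 - exp(-2*4/5 t)) / (2 * 4/5) = 5/18 - 5*exp(-8*t/5)/18.
As t -> infinity, exp(-2*4/5 t) -> 0, so the stationary variance is sigma^2 / (2 theta) = 5/18.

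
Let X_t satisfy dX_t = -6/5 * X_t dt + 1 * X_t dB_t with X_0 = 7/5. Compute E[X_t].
E[X_t] = 7*exp(-6*t/5)/5

For GBM dX = mu X dt + sigma X dB with X_0 = x_0, apply Itô to Y = log X: dY = (mu - sigma^2/2) dt + sigma dB, so Y_t = log(x_0) + (mu - sigma^2/2) t + sigma B_t and hence X_t = x_0 * exp((mu - sigma^2/2) t + sigma B_t).
With mu = -6/5, sigma = 1, x_0 = 7/5, this gives:
  X_t = 7/5 * exp((-17/10) * t + (1) * B_t).
Since sigma*B_t ~ Normal(0, sigma^2 t), E[exp(sigma*B_t)] = exp(sigma^2 t / 2); so E[X_t] = x_0 * exp((mu - sigma^2/2) t) * exp(sigma^2 t / 2) = x_0 * exp(mu t) = 7*exp(-6*t/5)/5.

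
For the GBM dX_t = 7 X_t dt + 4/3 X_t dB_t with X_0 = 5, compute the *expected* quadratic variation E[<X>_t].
E[<X>_t] = 200*exp(142*t/9)/71 - 200/71

<X>_t = int_0^t ((4/3) * X_s)^2 ds. Taking expectation inside the integral: E[<X>_t] = (4/3)^2 * int_0^t E[X_s^2] ds. For GBM, E[X_s^2] = x_0^2 * exp((2 mu + sigma^2) s). Integrating:
  E[<X>_t] = (4/3)^2 * 5^2 * (exp((2*7 + (4/3)^2) t) - 1) / (2*7 + (4/3)^2)
           = (4/3)^2 * 5^2 * (exp((142/9) t) - 1) / (142/9) = 200*exp(142*t/9)/71 - 200/71.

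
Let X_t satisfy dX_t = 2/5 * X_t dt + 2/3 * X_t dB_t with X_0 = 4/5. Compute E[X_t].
E[X_t] = 4*exp(2*t/5)/5

For GBM dX = mu X dt + sigma X dB with X_0 = x_0, apply Itô to Y = log X: dY = (mu - sigma^2/2) dt + sigma dB, so Y_t = log(x_0) + (mu - sigma^2/2) t + sigma B_t and hence X_t = x_0 * exp((mu - sigma^2/2) t + sigma B_t).
With mu = 2/5, sigma = 2/3, x_0 = 4/5, this gives:
  X_t = 4/5 * exp((8/45) * t + (2/3) * B_t).
Since sigma*B_t ~ Normal(0, sigma^2 t), E[exp(sigma*B_t)] = exp(sigma^2 t / 2); so E[X_t] = x_0 * exp((mu - sigma^2/2) t) * exp(sigma^2 t / 2) = x_0 * exp(mu t) = 4*exp(2*t/5)/5.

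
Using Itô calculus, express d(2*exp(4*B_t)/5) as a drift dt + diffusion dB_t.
d(2*exp(4*B_t)/5) = (16*exp(4*B_t)/5) dt + (8*exp(4*B_t)/5) dB_t

Itô's formula for f(B_t) gives d f(B_t) = f'(B_t) dB_t + (1/2) f''(B_t) dt. Compute derivatives of f(x) = 2*exp(4*x)/5:
  f'(x)  = 8*exp(4*x)/5
  f''(x) = 32*exp(4*x)/5
Substitute x = B_t and multiply the f'' term by 1/2:
  drift     = (1/2) * (32*exp(4*x)/5) evaluated at B_t = 16*exp(4*B_t)/5
  diffusion = (8*exp(4*x)/5) evaluated at B_t = 8*exp(4*B_t)/5
Therefore d(2*exp(4*B_t)/5) = (16*exp(4*B_t)/5) dt + (8*exp(4*B_t)/5) dB_t.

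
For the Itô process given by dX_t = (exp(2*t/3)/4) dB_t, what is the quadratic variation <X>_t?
<X>_t = 3*exp(4*t/3)/64 - 3/64

For an Itô process dX_t = a(t) dt + b(t) dB_t, the quadratic variation is <X>_t = int_0^t b(s)^2 ds (the drift term does not contribute). Here b(s) = exp(2*s/3)/4, so
  b(s)^2 = exp(4*s/3)/16.
Integrating from 0 to t:
  <X>_t = int_0^t (exp(4*s/3)/16) ds = 3*exp(4*t/3)/64 - 3/64.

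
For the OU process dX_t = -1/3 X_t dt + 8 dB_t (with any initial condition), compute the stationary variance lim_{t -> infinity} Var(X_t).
lim Var(X_t) = 96

The OU SDE dX = -theta X dt + sigma dB admits the integrating factor exp(theta t): d(exp(theta t) X_t) = sigma exp(theta t) dB_t. Integrating from 0 to t gives X_t = x_0 * exp(-theta t) + sigma * int_0^t exp(-theta (t-s)) dB_s for any initial x_0. The Itô integral has variance (by the Itô isometry) sigma^2 * int_0^t exp(-2 theta (t - s)) ds = sigma^2 * (1 - exp(-2 theta t)) / (2 theta), independent of x_0.
With theta = 1/3, sigma = 8:
  Var(X_t) = (8)^2 * (1 - exp(-2*1/3 t)) / (2 * 1/3) = 96 - 96*exp(-2*t/3).
As t -> infinity, exp(-2*1/3 t) -> 0, so the stationary variance is sigma^2 / (2 theta) = 96.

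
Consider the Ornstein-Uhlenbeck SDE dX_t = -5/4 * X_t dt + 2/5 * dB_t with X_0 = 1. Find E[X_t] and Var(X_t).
E[X_t] = exp(-5*t/4); Var(X_t) = 8/125 - 8*exp(-5*t/2)/125

The OU SDE dX = -theta X dt + sigma dB admits the integrating factor exp(theta t): d(exp(theta t) X_t) = sigma exp(theta t) dB_t. Integrating from 0 to t:
  X_t = x_0 * exp(-theta t) + sigma * int_0^t exp(-theta (t-s)) dB_s.
The Itô integral has mean 0 and (by the Itô isometry) variance sigma^2 * int_0^t exp(-2 theta (t - s)) ds = sigma^2 * (1 - exp(-2 theta t)) / (2 theta).
With theta = 5/4, sigma = 2/5, x_0 = 1:
  E[X_t] = 1 * exp(-5/4 t) = exp(-5*t/4)
  Var(X_t) = (2/5)^2 * (1 - exp(-2*5/4 t)) / (2 * 5/4) = 8/125 - 8*exp(-5*t/2)/125.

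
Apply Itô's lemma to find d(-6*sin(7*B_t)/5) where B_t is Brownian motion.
d(-6*sin(7*B_t)/5) = (147*sin(7*B_t)/5) dt + (-42*cos(7*B_t)/5) dB_t

Itô's formula for f(B_t) gives d f(B_t) = f'(B_t) dB_t + (1/2) f''(B_t) dt. Compute derivatives of f(x) = -6*sin(7*x)/5:
  f'(x)  = -42*cos(7*x)/5
  f''(x) = 294*sin(7*x)/5
Substitute x = B_t and multiply the f'' term by 1/2:
  drift     = (1/2) * (294*sin(7*x)/5) evaluated at B_t = 147*sin(7*B_t)/5
  diffusion = (-42*cos(7*x)/5) evaluated at B_t = -42*cos(7*B_t)/5
Therefore d(-6*sin(7*B_t)/5) = (147*sin(7*B_t)/5) dt + (-42*cos(7*B_t)/5) dB_t.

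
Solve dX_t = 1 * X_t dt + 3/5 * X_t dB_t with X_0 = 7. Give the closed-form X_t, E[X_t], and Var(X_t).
X_t = 7 * exp((41/50) t + (3/5) B_t); E[X_t] = 7*exp(t); Var(X_t) = 49*(exp(9*t/25) - 1)*exp(2*t)

For GBM dX = mu X dt + sigma X dB with X_0 = x_0, apply Itô to Y = log X: dY = (mu - sigma^2/2) dt + sigma dB, so Y_t = log(x_0) + (mu - sigma^2/2) t + sigma B_t and hence X_t = x_0 * exp((mu - sigma^2/2) t + sigma B_t).
With mu = 1, sigma = 3/5, x_0 = 7, this gives:
  X_t = 7 * exp((41/50) * t + (3/5) * B_t).
Since sigma*B_t ~ Normal(0, sigma^2 t), E[exp(sigma*B_t)] = exp(sigma^2 t / 2); so E[X_t] = x_0 * exp((mu - sigma^2/2) t) * exp(sigma^2 t / 2) = x_0 * exp(mu t) = 7*exp(t).
Var(X_t) = E[X_t^2] - (E[X_t])^2 = x_0^2 * exp(2 mu t) * (exp(sigma^2 t) - 1) = 49*(exp(9*t/25) - 1)*exp(2*t).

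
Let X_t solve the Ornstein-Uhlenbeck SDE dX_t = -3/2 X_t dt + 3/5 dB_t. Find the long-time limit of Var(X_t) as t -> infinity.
lim Var(X_t) = 3/25

The OU SDE dX = -theta X dt + sigma dB admits the integrating factor exp(theta t): d(exp(theta t) X_t) = sigma exp(theta t) dB_t. Integrating from 0 to t gives X_t = x_0 * exp(-theta t) + sigma * int_0^t exp(-theta (t-s)) dB_s for any initial x_0. The Itô integral has variance (by the Itô isometry) sigma^2 * int_0^t exp(-2 theta (t - s)) ds = sigma^2 * (1 - exp(-2 theta t)) / (2 theta), independent of x_0.
With theta = 3/2, sigma = 3/5:
  Var(X_t) = (3/5)^2 * (1 - exp(-2*3/2 t)) / (2 * 3/2) = 3/25 - 3*exp(-3*t)/25.
As t -> infinity, exp(-2*3/2 t) -> 0, so the stationary variance is sigma^2 / (2 theta) = 3/25.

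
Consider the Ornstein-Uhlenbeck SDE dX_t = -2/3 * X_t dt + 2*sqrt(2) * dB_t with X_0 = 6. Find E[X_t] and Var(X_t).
E[X_t] = 6*exp(-2*t/3); Var(X_t) = 6 - 6*exp(-4*t/3)

The OU SDE dX = -theta X dt + sigma dB admits the integrating factor exp(theta t): d(exp(theta t) X_t) = sigma exp(theta t) dB_t. Integrating from 0 to t:
  X_t = x_0 * exp(-theta t) + sigma * int_0^t exp(-theta (t-s)) dB_s.
The Itô integral has mean 0 and (by the Itô isometry) variance sigma^2 * int_0^t exp(-2 theta (t - s)) ds = sigma^2 * (1 - exp(-2 theta t)) / (2 theta).
With theta = 2/3, sigma = 2*sqrt(2), x_0 = 6:
  E[X_t] = 6 * exp(-2/3 t) = 6*exp(-2*t/3)
  Var(X_t) = (2*sqrt(2))^2 * (1 - exp(-2*2/3 t)) / (2 * 2/3) = 6 - 6*exp(-4*t/3).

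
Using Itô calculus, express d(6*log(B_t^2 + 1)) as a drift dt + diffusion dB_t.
d(6*log(B_t^2 + 1)) = (6*(1 - B_t^2)/(B_t^2 + 1)^2) dt + (12*B_t/(B_t^2 + 1)) dB_t

Itô's formula for f(B_t) gives d f(B_t) = f'(B_t) dB_t + (1/2) f''(B_t) dt. Compute derivatives of f(x) = 6*log(x^2 + 1):
  f'(x)  = 12*x/(x^2 + 1)
  f''(x) = 12*(1 - x^2)/(x^2 + 1)^2
Substitute x = B_t and multiply the f'' term by 1/2:
  drift     = (1/2) * (12*(1 - x^2)/(x^2 + 1)^2) evaluated at B_t = 6*(1 - B_t^2)/(B_t^2 + 1)^2
  diffusion = (12*x/(x^2 + 1)) evaluated at B_t = 12*B_t/(B_t^2 + 1)
Therefore d(6*log(B_t^2 + 1)) = (6*(1 - B_t^2)/(B_t^2 + 1)^2) dt + (12*B_t/(B_t^2 + 1)) dB_t.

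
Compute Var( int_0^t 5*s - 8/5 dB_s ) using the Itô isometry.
Var = t*(625*t^2 - 600*t + 192)/75

The Itô integral of a deterministic integrand f(s) has mean 0 because each increment f(s) * (B_{s+ds} - B_s) has mean 0. By the Itô isometry:
  Var( int_0^t f(s) dB_s ) = E[ (int_0^t f(s) dB_s)^2 ] = int_0^t f(s)^2 ds.
Here f(s) = 5*s - 8/5, so f(s)^2 = (25*s - 8)^2/25. Integrate:
  int_0^t ((25*s - 8)^2/25) ds = t*(625*t^2 - 600*t + 192)/75.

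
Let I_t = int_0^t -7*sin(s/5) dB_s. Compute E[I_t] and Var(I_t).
E[I_t] = 0; Var(I_t) = 49*t/2 - 245*sin(2*t/5)/4

The Itô integral of a deterministic integrand f(s) has mean 0 because each increment f(s) * (B_{s+ds} - B_s) has mean 0. By the Itô isometry:
  Var( int_0^t f(s) dB_s ) = E[ (int_0^t f(s) dB_s)^2 ] = int_0^t f(s)^2 ds.
Here f(s) = -7*sin(s/5), so f(s)^2 = 49*sin(s/5)^2. Integrate:
  int_0^t (49*sin(s/5)^2) ds = 49*t/2 - 245*sin(2*t/5)/4.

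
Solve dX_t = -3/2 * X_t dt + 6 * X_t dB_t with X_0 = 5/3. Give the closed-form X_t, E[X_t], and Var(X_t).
X_t = 5/3 * exp((-39/2) t + (6) B_t); E[X_t] = 5*exp(-3*t/2)/3; Var(X_t) = (25*exp(36*t) - 25)*exp(-3*t)/9

For GBM dX = mu X dt + sigma X dB with X_0 = x_0, apply Itô to Y = log X: dY = (mu - sigma^2/2) dt + sigma dB, so Y_t = log(x_0) + (mu - sigma^2/2) t + sigma B_t and hence X_t = x_0 * exp((mu - sigma^2/2) t + sigma B_t).
With mu = -3/2, sigma = 6, x_0 = 5/3, this gives:
  X_t = 5/3 * exp((-39/2) * t + (6) * B_t).
Since sigma*B_t ~ Normal(0, sigma^2 t), E[exp(sigma*B_t)] = exp(sigma^2 t / 2); so E[X_t] = x_0 * exp((mu - sigma^2/2) t) * exp(sigma^2 t / 2) = x_0 * exp(mu t) = 5*exp(-3*t/2)/3.
Var(X_t) = E[X_t^2] - (E[X_t])^2 = x_0^2 * exp(2 mu t) * (exp(sigma^2 t) - 1) = (25*exp(36*t) - 25)*exp(-3*t)/9.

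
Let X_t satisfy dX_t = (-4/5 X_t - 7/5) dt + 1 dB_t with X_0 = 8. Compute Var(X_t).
Var(X_t) = 5/8 - 5*exp(-8*t/5)/8

The variance V(t) = Var(X_t) satisfies V'(t) = 2 a V(t) + c^2 with V(0) = 0 (drift coefficient is linear in X, diffusion is constant). With a = -4/5, c = 1, the solution is
  V(t) = (c^2 / (2 a)) * (exp(2 a t) - 1)
       = (1^2 / (2*(-4/5))) * (exp((-8/5) t) - 1)
       = 5/8 - 5*exp(-8*t/5)/8.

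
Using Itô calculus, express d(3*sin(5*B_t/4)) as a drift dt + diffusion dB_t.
d(3*sin(5*B_t/4)) = (-75*sin(5*B_t/4)/32) dt + (15*cos(5*B_t/4)/4) dB_t

Itô's formula for f(B_t) gives d f(B_t) = f'(B_t) dB_t + (1/2) f''(B_t) dt. Compute derivatives of f(x) = 3*sin(5*x/4):
  f'(x)  = 15*cos(5*x/4)/4
  f''(x) = -75*sin(5*x/4)/16
Substitute x = B_t and multiply the f'' term by 1/2:
  drift     = (1/2) * (-75*sin(5*x/4)/16) evaluated at B_t = -75*sin(5*B_t/4)/32
  diffusion = (15*cos(5*x/4)/4) evaluated at B_t = 15*cos(5*B_t/4)/4
Therefore d(3*sin(5*B_t/4)) = (-75*sin(5*B_t/4)/32) dt + (15*cos(5*B_t/4)/4) dB_t.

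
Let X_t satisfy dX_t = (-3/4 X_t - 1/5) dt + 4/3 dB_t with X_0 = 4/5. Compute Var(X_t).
Var(X_t) = 32/27 - 32*exp(-3*t/2)/27

The variance V(t) = Var(X_t) satisfies V'(t) = 2 a V(t) + c^2 with V(0) = 0 (drift coefficient is linear in X, diffusion is constant). With a = -3/4, c = 4/3, the solution is
  V(t) = (c^2 / (2 a)) * (exp(2 a t) - 1)
       = ((4/3)^2 / (2*(-3/4))) * (exp((-3/2) t) - 1)
       = 32/27 - 32*exp(-3*t/2)/27.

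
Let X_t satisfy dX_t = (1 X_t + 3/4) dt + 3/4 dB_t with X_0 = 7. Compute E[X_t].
E[X_t] = 31*exp(t)/4 - 3/4

Taking expectations and using E[dB_t] = 0, the mean m(t) = E[X_t] satisfies the ODE m'(t) = a m(t) + b with m(0) = x_0. With a = 1, b = 3/4, x_0 = 7, the solution is
  m(t) = x_0 * exp(a t) + (b/a) * (exp(a t) - 1)
       = 7 * exp(1 t) + ((3/4)/1) * (exp(1 t) - 1)
       = 31*exp(t)/4 - 3/4.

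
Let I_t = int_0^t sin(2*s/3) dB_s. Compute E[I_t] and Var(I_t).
E[I_t] = 0; Var(I_t) = t/2 - 3*sin(4*t/3)/8

The Itô integral of a deterministic integrand f(s) has mean 0 because each increment f(s) * (B_{s+ds} - B_s) has mean 0. By the Itô isometry:
  Var( int_0^t f(s) dB_s ) = E[ (int_0^t f(s) dB_s)^2 ] = int_0^t f(s)^2 ds.
Here f(s) = sin(2*s/3), so f(s)^2 = sin(2*s/3)^2. Integrate:
  int_0^t (sin(2*s/3)^2) ds = t/2 - 3*sin(4*t/3)/8.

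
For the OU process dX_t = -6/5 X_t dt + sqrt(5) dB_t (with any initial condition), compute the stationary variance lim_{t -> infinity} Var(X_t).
lim Var(X_t) = 25/12

The OU SDE dX = -theta X dt + sigma dB admits the integrating factor exp(theta t): d(exp(theta t) X_t) = sigma exp(theta t) dB_t. Integrating from 0 to t gives X_t = x_0 * exp(-theta t) + sigma * int_0^t exp(-theta (t-s)) dB_s for any initial x_0. The Itô integral has variance (by the Itô isometry) sigma^2 * int_0^t exp(-2 theta (t - s)) ds = sigma^2 * (1 - exp(-2 theta t)) / (2 theta), independent of x_0.
With theta = 6/5, sigma = sqrt(5):
  Var(X_t) = (sqrt(5))^2 * (1 - exp(-2*6/5 t)) / (2 * 6/5) = 25/12 - 25*exp(-12*t/5)/12.
As t -> infinity, exp(-2*6/5 t) -> 0, so the stationary variance is sigma^2 / (2 theta) = 25/12.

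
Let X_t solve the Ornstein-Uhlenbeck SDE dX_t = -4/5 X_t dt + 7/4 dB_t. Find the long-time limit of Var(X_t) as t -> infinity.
lim Var(X_t) = 245/128

The OU SDE dX = -theta X dt + sigma dB admits the integrating factor exp(theta t): d(exp(theta t) X_t) = sigma exp(theta t) dB_t. Integrating from 0 to t gives X_t = x_0 * exp(-theta t) + sigma * int_0^t exp(-theta (t-s)) dB_s for any initial x_0. The Itô integral has variance (by the Itô isometry) sigma^2 * int_0^t exp(-2 theta (t - s)) ds = sigma^2 * (1 - exp(-2 theta t)) / (2 theta), independent of x_0.
With theta = 4/5, sigma = 7/4:
  Var(X_t) = (7/4)^2 * (1 - exp(-2*4/5 t)) / (2 * 4/5) = 245/128 - 245*exp(-8*t/5)/128.
As t -> infinity, exp(-2*4/5 t) -> 0, so the stationary variance is sigma^2 / (2 theta) = 245/128.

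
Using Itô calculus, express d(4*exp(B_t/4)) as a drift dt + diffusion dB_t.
d(4*exp(B_t/4)) = (exp(B_t/4)/8) dt + (exp(B_t/4)) dB_t

Itô's formula for f(B_t) gives d f(B_t) = f'(B_t) dB_t + (1/2) f''(B_t) dt. Compute derivatives of f(x) = 4*exp(x/4):
  f'(x)  = exp(x/4)
  f''(x) = exp(x/4)/4
Substitute x = B_t and multiply the f'' term by 1/2:
  drift     = (1/2) * (exp(x/4)/4) evaluated at B_t = exp(B_t/4)/8
  diffusion = (exp(x/4)) evaluated at B_t = exp(B_t/4)
Therefore d(4*exp(B_t/4)) = (exp(B_t/4)/8) dt + (exp(B_t/4)) dB_t.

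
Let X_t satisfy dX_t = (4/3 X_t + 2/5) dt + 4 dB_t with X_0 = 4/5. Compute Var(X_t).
Var(X_t) = 6*exp(8*t/3) - 6

The variance V(t) = Var(X_t) satisfies V'(t) = 2 a V(t) + c^2 with V(0) = 0 (drift coefficient is linear in X, diffusion is constant). With a = 4/3, c = 4, the solution is
  V(t) = (c^2 / (2 a)) * (exp(2 a t) - 1)
       = (4^2 / (2*(4/3))) * (exp((8/3) t) - 1)
       = 6*exp(8*t/3) - 6.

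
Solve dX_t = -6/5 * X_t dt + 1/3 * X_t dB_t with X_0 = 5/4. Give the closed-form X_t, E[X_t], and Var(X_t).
X_t = 5/4 * exp((-113/90) t + (1/3) B_t); E[X_t] = 5*exp(-6*t/5)/4; Var(X_t) = (25*exp(t/9) - 25)*exp(-12*t/5)/16

For GBM dX = mu X dt + sigma X dB with X_0 = x_0, apply Itô to Y = log X: dY = (mu - sigma^2/2) dt + sigma dB, so Y_t = log(x_0) + (mu - sigma^2/2) t + sigma B_t and hence X_t = x_0 * exp((mu - sigma^2/2) t + sigma B_t).
With mu = -6/5, sigma = 1/3, x_0 = 5/4, this gives:
  X_t = 5/4 * exp((-113/90) * t + (1/3) * B_t).
Since sigma*B_t ~ Normal(0, sigma^2 t), E[exp(sigma*B_t)] = exp(sigma^2 t / 2); so E[X_t] = x_0 * exp((mu - sigma^2/2) t) * exp(sigma^2 t / 2) = x_0 * exp(mu t) = 5*exp(-6*t/5)/4.
Var(X_t) = E[X_t^2] - (E[X_t])^2 = x_0^2 * exp(2 mu t) * (exp(sigma^2 t) - 1) = (25*exp(t/9) - 25)*exp(-12*t/5)/16.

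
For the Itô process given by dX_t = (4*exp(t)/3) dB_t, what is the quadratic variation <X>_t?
<X>_t = 8*exp(2*t)/9 - 8/9

For an Itô process dX_t = a(t) dt + b(t) dB_t, the quadratic variation is <X>_t = int_0^t b(s)^2 ds (the drift term does not contribute). Here b(s) = 4*exp(s)/3, so
  b(s)^2 = 16*exp(2*s)/9.
Integrating from 0 to t:
  <X>_t = int_0^t (16*exp(2*s)/9) ds = 8*exp(2*t)/9 - 8/9.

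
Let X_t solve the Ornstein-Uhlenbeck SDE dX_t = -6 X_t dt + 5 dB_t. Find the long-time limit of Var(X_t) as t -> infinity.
lim Var(X_t) = 25/12

The OU SDE dX = -theta X dt + sigma dB admits the integrating factor exp(theta t): d(exp(theta t) X_t) = sigma exp(theta t) dB_t. Integrating from 0 to t gives X_t = x_0 * exp(-theta t) + sigma * int_0^t exp(-theta (t-s)) dB_s for any initial x_0. The Itô integral has variance (by the Itô isometry) sigma^2 * int_0^t exp(-2 theta (t - s)) ds = sigma^2 * (1 - exp(-2 theta t)) / (2 theta), independent of x_0.
With theta = 6, sigma = 5:
  Var(X_t) = (5)^2 * (1 - exp(-2*6 t)) / (2 * 6) = 25/12 - 25*exp(-12*t)/12.
As t -> infinity, exp(-2*6 t) -> 0, so the stationary variance is sigma^2 / (2 theta) = 25/12.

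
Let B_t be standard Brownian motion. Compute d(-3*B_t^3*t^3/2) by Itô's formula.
d(-3*B_t^3*t^3/2) = (9*B_t*t^2*(-B_t^2 - t)/2) dt + (-9*B_t^2*t^3/2) dB_t

Itô's formula for f(t, x): d f(t, B_t) = (f_t + (1/2) f_xx) dt + f_x dB_t. Compute partials of f(t, x) = -3*t^3*x^3/2:
  f_t(t,x)  = -9*t^2*x^3/2
  f_x(t,x)  = -9*t^3*x^2/2
  f_xx(t,x) = -9*t^3*x
Assemble drift = f_t + (1/2) f_xx = 9*t^2*x*(-t - x^2)/2 and diffusion = f_x = -9*t^3*x^2/2. Substituting x = B_t:
  d(-3*B_t^3*t^3/2) = (9*B_t*t^2*(-B_t^2 - t)/2) dt + (-9*B_t^2*t^3/2) dB_t.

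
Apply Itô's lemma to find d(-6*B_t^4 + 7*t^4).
d(-6*B_t^4 + 7*t^4) = (-36*B_t^2 + 28*t^3) dt + (-24*B_t^3) dB_t

Itô's formula for f(t, x): d f(t, B_t) = (f_t + (1/2) f_xx) dt + f_x dB_t. Compute partials of f(t, x) = 7*t^4 - 6*x^4:
  f_t(t,x)  = 28*t^3
  f_x(t,x)  = -24*x^3
  f_xx(t,x) = -72*x^2
Assemble drift = f_t + (1/2) f_xx = 28*t^3 - 36*x^2 and diffusion = f_x = -24*x^3. Substituting x = B_t:
  d(-6*B_t^4 + 7*t^4) = (-36*B_t^2 + 28*t^3) dt + (-24*B_t^3) dB_t.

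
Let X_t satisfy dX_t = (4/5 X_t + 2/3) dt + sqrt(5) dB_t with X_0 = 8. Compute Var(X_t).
Var(X_t) = 25*exp(8*t/5)/8 - 25/8

The variance V(t) = Var(X_t) satisfies V'(t) = 2 a V(t) + c^2 with V(0) = 0 (drift coefficient is linear in X, diffusion is constant). With a = 4/5, c = sqrt(5), the solution is
  V(t) = (c^2 / (2 a)) * (exp(2 a t) - 1)
       = (sqrt(5)^2 / (2*(4/5))) * (exp((8/5) t) - 1)
       = 25*exp(8*t/5)/8 - 25/8.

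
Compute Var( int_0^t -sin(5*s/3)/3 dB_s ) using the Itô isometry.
Var = t/18 - sin(10*t/3)/60

The Itô integral of a deterministic integrand f(s) has mean 0 because each increment f(s) * (B_{s+ds} - B_s) has mean 0. By the Itô isometry:
  Var( int_0^t f(s) dB_s ) = E[ (int_0^t f(s) dB_s)^2 ] = int_0^t f(s)^2 ds.
Here f(s) = -sin(5*s/3)/3, so f(s)^2 = sin(5*s/3)^2/9. Integrate:
  int_0^t (sin(5*s/3)^2/9) ds = t/18 - sin(10*t/3)/60.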